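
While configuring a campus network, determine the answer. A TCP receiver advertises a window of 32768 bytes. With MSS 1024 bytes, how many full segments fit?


Given: RWND = 32768 bytes, MSS = 1024 bytes
Full segments = floor(RWND / MSS)
Full segments = floor(32768 / 1024)
Full segments = floor(32.0) = 32

32


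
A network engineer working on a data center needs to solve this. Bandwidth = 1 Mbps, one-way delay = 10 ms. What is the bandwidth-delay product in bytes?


Given: bandwidth = 1 Mbps, delay = 10 ms
BDP in bits = 1 * 10^6 * 10 / 1000
BDP in bits = 10000
BDP in bytes = 10000 / 8 = 1250

1250


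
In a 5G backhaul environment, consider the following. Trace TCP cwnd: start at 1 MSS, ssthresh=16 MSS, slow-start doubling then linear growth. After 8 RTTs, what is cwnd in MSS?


RTT 0: cwnd = 1 MSS (initial)
RTT 1: cwnd = 2 MSS (slow start, doubled)
RTT 2: cwnd = 4 MSS (slow start, doubled)
RTT 3: cwnd = 8 MSS (slow start, doubled)
RTT 4: cwnd = 16 MSS (slow start, doubled)
RTT 5: cwnd = 17 MSS (congestion avoidance, +1)
RTT 6: cwnd = 18 MSS (congestion avoidance, +1)
RTT 7: cwnd = 19 MSS (congestion avoidance, +1)
RTT 8: cwnd = 20 MSS (congestion avoidance, +1)

20


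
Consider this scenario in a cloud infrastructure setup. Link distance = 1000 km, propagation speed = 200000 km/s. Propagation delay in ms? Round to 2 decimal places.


Given: distance = 1000 km, speed = 200000 km/s
Delay = distance / speed = 1000 / 200000 seconds
Delay in ms = 1000 * 1000 / 200000
Delay = 5.0000 ms
Rounded to 2 dp = 5.00 ms

5.00


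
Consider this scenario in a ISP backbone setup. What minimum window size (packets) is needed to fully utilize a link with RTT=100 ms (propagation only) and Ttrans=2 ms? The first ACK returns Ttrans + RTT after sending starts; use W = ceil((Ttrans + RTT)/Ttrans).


Given: Ttrans = 2 ms, RTT = 100 ms (= 2 * Tprop, Tprop = 50 ms)
Time until first ACK returns = Ttrans + RTT = 2 + 100 = 102 ms
Need W * Ttrans >= Ttrans + RTT  ->  W >= (Ttrans + RTT) / Ttrans
(Ttrans + RTT) / Ttrans = 102 / 2 = 51
W_min = ceil(51) = 51

51


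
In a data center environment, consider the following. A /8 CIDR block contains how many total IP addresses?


Given: CIDR prefix /8
Host bits = 32 - 8 = 24
Total addresses = 2^24 = 16777216

16777216


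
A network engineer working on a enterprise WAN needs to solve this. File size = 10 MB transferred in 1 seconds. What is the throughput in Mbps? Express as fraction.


Given: file = 10 MB, time = 1 s
File in Mb = 10 * 8 = 80 Mb
Throughput = 80 / 1 Mbps
Throughput = 80 Mbps

80


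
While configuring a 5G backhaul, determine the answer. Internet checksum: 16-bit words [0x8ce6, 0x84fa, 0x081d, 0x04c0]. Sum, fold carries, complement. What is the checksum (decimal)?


Given words: [0x8ce6, 0x84fa, 0x081d, 0x04c0]
Step 1: Sum all words
Raw sum = 36070 + 34042 + 2077 + 1216 = 73405
Step 2: Fold carry: (7869 + 1) = 7870
One's complement = ~7870 & 0xFFFF = 57665

57665


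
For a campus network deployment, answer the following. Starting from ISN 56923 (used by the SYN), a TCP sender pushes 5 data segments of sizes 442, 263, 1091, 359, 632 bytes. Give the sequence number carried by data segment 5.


The SYN occupies sequence number ISN = 56923, so the first data byte is ISN + 1 = 56924.
SEQ of data segment i = (ISN + 1) + sum of payload sizes of segments 1..i-1.
Segment 1: SEQ = 56924, payload = 442 bytes
Segment 2: SEQ = 57366, payload = 263 bytes
Segment 3: SEQ = 57629, payload = 1091 bytes
Segment 4: SEQ = 58720, payload = 359 bytes
Segment 5: SEQ = 59079, payload = 632 bytes
SEQ of segment 5 = 56924 + 442 + 263 + 1091 + 359 = 59079

59079


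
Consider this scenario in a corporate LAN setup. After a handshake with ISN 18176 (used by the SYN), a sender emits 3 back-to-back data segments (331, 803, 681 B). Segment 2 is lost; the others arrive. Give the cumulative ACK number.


SYN uses sequence number 18176; first data byte = ISN + 1 = 18177.
Segment 1: SEQ = 18177, len = 331 B, covers [18177, 18507]
Segment 2: SEQ = 18508, len = 803 B, covers [18508, 19310] [LOST]
Segment 3: SEQ = 19311, len = 681 B, covers [19311, 19991]
In-order data received: bytes [18177, 18507] (segments 1..1).
Segment 2 missing -> gap begins at byte 18508; later segments buffered out of order.
Cumulative ACK = next expected in-order byte = 18177 + 331 = 18508

18508


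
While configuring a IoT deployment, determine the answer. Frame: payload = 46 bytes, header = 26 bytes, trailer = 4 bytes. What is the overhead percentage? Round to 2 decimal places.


Given: payload = 46 B, header = 26 B, trailer = 4 B
Overhead bytes = header + trailer = 26 + 4 = 30
Total frame = payload + overhead = 46 + 30 = 76
Overhead % = 30 / 76 * 100 = 39.4737% -> 39.47% (2 dp)

39.47


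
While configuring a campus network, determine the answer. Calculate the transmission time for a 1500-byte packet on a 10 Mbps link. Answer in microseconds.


Given: packet = 1500 bytes, bandwidth = 10 Mbps
Packet in bits = 1500 * 8 = 12000 bits
Bandwidth = 10 * 10^6 = 10000000 bps
Time = 12000 / 10000000 seconds
Time in us = 12000 * 10^6 / 10000000 = 1200

1200


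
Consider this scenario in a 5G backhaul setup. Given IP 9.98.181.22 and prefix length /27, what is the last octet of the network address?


Given: IP = 9.98.181.22, prefix = /27
Subnet mask = 255.255.255.224
Last octet of IP: 22
Last octet of mask: 224
Network last octet = 22 AND 224 = 0

0


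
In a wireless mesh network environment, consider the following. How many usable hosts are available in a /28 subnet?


Given: subnet mask /28
Host bits = 32 - 28 = 4
Total addresses = 2^4 = 16
Usable hosts = 16 - 2 (network + broadcast) = 14

14


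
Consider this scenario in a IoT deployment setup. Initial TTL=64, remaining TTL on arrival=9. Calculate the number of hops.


Given: initial TTL = 64, received TTL = 9
Hops = initial TTL - received TTL
Hops = 64 - 9 = 55

55


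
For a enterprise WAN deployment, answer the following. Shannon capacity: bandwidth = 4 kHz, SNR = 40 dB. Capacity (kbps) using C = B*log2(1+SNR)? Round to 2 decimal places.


Given: B = 4 kHz, SNR = 40 dB
SNR linear = 10^(40/10) = 10000
1 + SNR = 10001
log2(10001) = 13.2878566418
C = 4 * 1000 * 13.2878566418 = 53151.4266 bps
C = 53.151427 kbps -> 53.15 kbps (2 dp)

53.15


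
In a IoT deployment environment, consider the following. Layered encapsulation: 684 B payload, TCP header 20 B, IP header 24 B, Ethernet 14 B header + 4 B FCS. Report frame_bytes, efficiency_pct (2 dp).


TCP segment = 684 + 20 = 704 B
IP packet = 704 + 24 = 728 B
Ethernet frame = 728 + 14 + 4 = 746 B
Efficiency = app / frame = 684 / 746 = 0.916890 = 91.6890% -> 91.69% (2 dp)

746, 91.69


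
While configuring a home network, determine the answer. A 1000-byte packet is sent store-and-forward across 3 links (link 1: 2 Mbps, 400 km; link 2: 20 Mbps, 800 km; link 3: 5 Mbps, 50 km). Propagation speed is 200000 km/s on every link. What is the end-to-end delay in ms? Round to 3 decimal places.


Packet = 1000 bytes = 8000 bits. Store-and-forward: sum (t_trans + t_prop) per link.
Link 1: t_trans = 8000/(2*10^6) s = 4.0000 ms; t_prop = 400/200000 s = 2.0000 ms; subtotal = 6.0000 ms
Link 2: t_trans = 8000/(20*10^6) s = 0.4000 ms; t_prop = 800/200000 s = 4.0000 ms; subtotal = 4.4000 ms
Link 3: t_trans = 8000/(5*10^6) s = 1.6000 ms; t_prop = 50/200000 s = 0.2500 ms; subtotal = 1.8500 ms
End-to-end = 6.0000 + 4.4000 + 1.8500 = 12.2500 ms -> 12.250 ms (3 dp)

12.250


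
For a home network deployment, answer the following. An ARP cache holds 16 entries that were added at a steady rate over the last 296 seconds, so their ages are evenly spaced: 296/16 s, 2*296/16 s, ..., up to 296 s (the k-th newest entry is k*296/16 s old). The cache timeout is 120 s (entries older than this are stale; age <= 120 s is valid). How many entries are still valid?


Ages are k * 296/16 s for k = 1..16 (spacing = 18.5000 s).
Entry k is valid iff k * 296/16 <= 120 iff k <= 16 * 120 / 296 = 6.4865
n_valid = floor(6.4865) = 6
(n_stale = 16 - 6 = 10)

6


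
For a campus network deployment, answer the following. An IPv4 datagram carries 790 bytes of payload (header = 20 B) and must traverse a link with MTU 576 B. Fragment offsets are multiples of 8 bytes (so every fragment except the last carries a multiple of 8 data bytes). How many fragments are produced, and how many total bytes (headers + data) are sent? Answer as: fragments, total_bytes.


Max data per non-final fragment = floor((MTU - header)/8)*8 = floor((576 - 20)/8)*8 = floor(556/8)*8 = 552 B
Final fragment needs no 8-byte alignment: it can carry up to MTU - header = 556 B
Non-final fragments needed = ceil((payload - 556) / 552) = ceil(234/552) = ceil(0.4239) = 1
Number of fragments = 1 + 1 = 2
Fragment sizes (data): 1 * 552 B + 238 B (last, 238 <= 556 OK)
Total bytes sent = payload + n_frags * header = 790 + 2*20 = 790 + 40 = 830 B

2, 830


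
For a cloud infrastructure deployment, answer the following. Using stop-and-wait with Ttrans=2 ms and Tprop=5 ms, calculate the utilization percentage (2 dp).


Given: Ttrans = 2 ms, Tprop = 5 ms
RTT = 2 * Tprop = 2 * 5 = 10 ms
U = Ttrans / (Ttrans + RTT)
U = 2 / (2 + 10)
U = 2 / 12 = 0.166667
U% = 16.67%

16.67


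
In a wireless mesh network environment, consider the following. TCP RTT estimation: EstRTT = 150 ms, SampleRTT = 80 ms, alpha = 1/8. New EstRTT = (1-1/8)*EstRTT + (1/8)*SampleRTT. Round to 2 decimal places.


Given: EstRTT = 150 ms, SampleRTT = 80 ms, alpha = 1/8
New EstRTT = (1 - alpha) * EstRTT + alpha * SampleRTT
(7/8) * 150 = 131.25
(1/8) * 80 = 10
New EstRTT = 131.25 + 10 = 141.25 ms -> 141.25 ms (2 dp)

141.25


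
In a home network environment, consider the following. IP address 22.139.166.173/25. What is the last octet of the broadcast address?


Given: IP = 22.139.166.173, prefix = /25
Host bits = 32 - 25 = 7
Network last octet = 173 AND mask = 128
Host part size = 2^7 - 1 = 127
Broadcast last octet = 128 OR 127 = 255

255


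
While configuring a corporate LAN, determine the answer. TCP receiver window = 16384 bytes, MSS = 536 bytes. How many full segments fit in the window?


Given: RWND = 16384 bytes, MSS = 536 bytes
Full segments = floor(RWND / MSS)
Full segments = floor(16384 / 536)
Full segments = floor(30.5672) = 30

30


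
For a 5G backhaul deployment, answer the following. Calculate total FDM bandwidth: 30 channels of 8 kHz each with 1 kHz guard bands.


Given: 30 channels, 8 kHz each, guard = 1 kHz
Channel bandwidth = 30 * 8 = 240 kHz
Guard bands = 29 gaps * 1 kHz = 29 kHz
Total = 240 + 29 = 269 kHz

269


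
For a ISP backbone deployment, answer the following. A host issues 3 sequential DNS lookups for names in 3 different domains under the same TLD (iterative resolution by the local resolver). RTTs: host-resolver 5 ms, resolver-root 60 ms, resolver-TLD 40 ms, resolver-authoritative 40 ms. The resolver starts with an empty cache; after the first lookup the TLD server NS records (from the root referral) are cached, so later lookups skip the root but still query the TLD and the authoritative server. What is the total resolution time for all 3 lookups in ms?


Lookup 1 (cold cache): local + root + TLD + auth = 5 + 60 + 40 + 40 = 145 ms
Lookups 2..3 (TLD NS cached -> skip root; new domain -> still ask TLD and auth): local + TLD + auth = 5 + 40 + 40 = 85 ms each
Remaining 2 lookups: 2 * 85 = 170 ms
Total = 145 + 170 = 315 ms

315


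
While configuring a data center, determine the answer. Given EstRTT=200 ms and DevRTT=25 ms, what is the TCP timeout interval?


Given: EstRTT = 200 ms, DevRTT = 25 ms
Timeout = EstRTT + 4 * DevRTT
4 * DevRTT = 4 * 25 = 100
Timeout = 200 + 100 = 300 ms

300


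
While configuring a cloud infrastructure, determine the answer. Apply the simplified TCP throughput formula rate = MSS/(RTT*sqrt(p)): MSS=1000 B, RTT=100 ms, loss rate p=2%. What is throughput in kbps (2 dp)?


Given: MSS = 1000 bytes, RTT = 100 ms, loss = 2%
RTT in seconds = 100 / 1000 = 0.1
Loss rate = 2% = 0.02
sqrt(loss) = sqrt(0.02) = 0.141421356237
Throughput (bytes/s) = 1000 / (0.1 * 0.141421356237) = 70710.6781
Throughput (kbps) = 70710.6781 * 8 / 1000 = 565.685425 -> 565.69 kbps (2 dp)

565.69


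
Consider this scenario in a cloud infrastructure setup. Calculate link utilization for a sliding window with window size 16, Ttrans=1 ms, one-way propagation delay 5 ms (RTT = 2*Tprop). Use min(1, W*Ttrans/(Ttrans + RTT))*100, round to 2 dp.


Given: W = 16, Ttrans = 1 ms, RTT = 10 ms (= 2 * Tprop, Tprop = 5 ms)
Cycle time = Ttrans + RTT = 1 + 10 = 11 ms (first packet sent until its ACK returns)
W * Ttrans = 16 * 1 = 16 ms of sending per cycle
W * Ttrans / (Ttrans + RTT) = 16 / 11 = 1.454545
U = min(1, 1.454545) = 1.000000
U% = 100.00%

100.00


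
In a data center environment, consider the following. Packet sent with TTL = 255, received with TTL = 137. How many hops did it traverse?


Given: initial TTL = 255, received TTL = 137
Hops = initial TTL - received TTL
Hops = 255 - 137 = 118

118


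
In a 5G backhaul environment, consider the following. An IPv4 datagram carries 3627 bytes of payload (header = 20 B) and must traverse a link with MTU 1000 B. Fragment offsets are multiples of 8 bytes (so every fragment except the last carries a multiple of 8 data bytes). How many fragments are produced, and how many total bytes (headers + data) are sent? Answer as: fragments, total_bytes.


Max data per non-final fragment = floor((MTU - header)/8)*8 = floor((1000 - 20)/8)*8 = floor(980/8)*8 = 976 B
Final fragment needs no 8-byte alignment: it can carry up to MTU - header = 980 B
Non-final fragments needed = ceil((payload - 980) / 976) = ceil(2647/976) = ceil(2.7121) = 3
Number of fragments = 3 + 1 = 4
Fragment sizes (data): 3 * 976 B + 699 B (last, 699 <= 980 OK)
Total bytes sent = payload + n_frags * header = 3627 + 4*20 = 3627 + 80 = 3707 B

4, 3707


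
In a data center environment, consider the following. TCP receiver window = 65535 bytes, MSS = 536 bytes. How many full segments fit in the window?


Given: RWND = 65535 bytes, MSS = 536 bytes
Full segments = floor(RWND / MSS)
Full segments = floor(65535 / 536)
Full segments = floor(122.2668) = 122

122


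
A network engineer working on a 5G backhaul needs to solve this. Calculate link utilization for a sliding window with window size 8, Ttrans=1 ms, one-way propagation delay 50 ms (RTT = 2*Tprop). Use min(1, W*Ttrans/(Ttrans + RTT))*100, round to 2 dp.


Given: W = 8, Ttrans = 1 ms, RTT = 100 ms (= 2 * Tprop, Tprop = 50 ms)
Cycle time = Ttrans + RTT = 1 + 100 = 101 ms (first packet sent until its ACK returns)
W * Ttrans = 8 * 1 = 8 ms of sending per cycle
W * Ttrans / (Ttrans + RTT) = 8 / 101 = 0.079208
U = min(1, 0.079208) = 0.079208
U% = 7.92%

7.92


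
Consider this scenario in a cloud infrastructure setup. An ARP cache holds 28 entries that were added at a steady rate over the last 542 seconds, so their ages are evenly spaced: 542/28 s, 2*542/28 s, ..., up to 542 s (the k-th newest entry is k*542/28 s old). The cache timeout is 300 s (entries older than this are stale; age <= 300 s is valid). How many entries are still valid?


Ages are k * 542/28 s for k = 1..28 (spacing = 19.3571 s).
Entry k is valid iff k * 542/28 <= 300 iff k <= 28 * 300 / 542 = 15.4982
n_valid = floor(15.4982) = 15
(n_stale = 28 - 15 = 13)

15


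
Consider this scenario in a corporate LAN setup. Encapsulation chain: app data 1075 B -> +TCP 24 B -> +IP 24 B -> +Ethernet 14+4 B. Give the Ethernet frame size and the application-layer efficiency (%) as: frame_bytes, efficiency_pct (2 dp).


TCP segment = 1075 + 24 = 1099 B
IP packet = 1099 + 24 = 1123 B
Ethernet frame = 1123 + 14 + 4 = 1141 B
Efficiency = app / frame = 1075 / 1141 = 0.942156 = 94.2156% -> 94.22% (2 dp)

1141, 94.22


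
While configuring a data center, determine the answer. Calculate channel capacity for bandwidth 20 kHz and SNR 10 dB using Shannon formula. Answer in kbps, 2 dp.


Given: B = 20 kHz, SNR = 10 dB
SNR linear = 10^(10/10) = 10
1 + SNR = 11
log2(11) = 3.4594316186
C = 20 * 1000 * 3.4594316186 = 69188.6324 bps
C = 69.188632 kbps -> 69.19 kbps (2 dp)

69.19


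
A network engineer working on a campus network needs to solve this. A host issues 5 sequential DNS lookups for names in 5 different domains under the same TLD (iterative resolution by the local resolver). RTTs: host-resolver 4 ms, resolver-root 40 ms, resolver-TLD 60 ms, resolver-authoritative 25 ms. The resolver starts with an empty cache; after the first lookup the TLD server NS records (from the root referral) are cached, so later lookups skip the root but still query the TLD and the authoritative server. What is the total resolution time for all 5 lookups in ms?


Lookup 1 (cold cache): local + root + TLD + auth = 4 + 40 + 60 + 25 = 129 ms
Lookups 2..5 (TLD NS cached -> skip root; new domain -> still ask TLD and auth): local + TLD + auth = 4 + 60 + 25 = 89 ms each
Remaining 4 lookups: 4 * 89 = 356 ms
Total = 129 + 356 = 485 ms

485


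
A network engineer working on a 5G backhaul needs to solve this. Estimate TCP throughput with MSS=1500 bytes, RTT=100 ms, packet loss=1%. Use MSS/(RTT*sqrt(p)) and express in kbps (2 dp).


Given: MSS = 1500 bytes, RTT = 100 ms, loss = 1%
RTT in seconds = 100 / 1000 = 0.1
Loss rate = 1% = 0.01
sqrt(loss) = sqrt(0.01) = 0.1
Throughput (bytes/s) = 1500 / (0.1 * 0.1) = 150000.0000
Throughput (kbps) = 150000.0000 * 8 / 1000 = 1200.000000 -> 1200.00 kbps (2 dp)

1200.00


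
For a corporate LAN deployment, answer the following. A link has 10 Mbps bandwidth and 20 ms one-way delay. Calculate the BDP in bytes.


Given: bandwidth = 10 Mbps, delay = 20 ms
BDP in bits = 10 * 10^6 * 20 / 1000
BDP in bits = 200000
BDP in bytes = 200000 / 8 = 25000

25000


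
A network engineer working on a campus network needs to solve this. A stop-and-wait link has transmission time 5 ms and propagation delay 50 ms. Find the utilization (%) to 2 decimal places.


Given: Ttrans = 5 ms, Tprop = 50 ms
RTT = 2 * Tprop = 2 * 50 = 100 ms
U = Ttrans / (Ttrans + RTT)
U = 5 / (5 + 100)
U = 5 / 105 = 0.047619
U% = 4.76%

4.76


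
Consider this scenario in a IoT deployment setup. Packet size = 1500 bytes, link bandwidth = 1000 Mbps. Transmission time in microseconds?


Given: packet = 1500 bytes, bandwidth = 1000 Mbps
Packet in bits = 1500 * 8 = 12000 bits
Bandwidth = 1000 * 10^6 = 1000000000 bps
Time = 12000 / 1000000000 seconds
Time in us = 12000 * 10^6 / 1000000000 = 12

12


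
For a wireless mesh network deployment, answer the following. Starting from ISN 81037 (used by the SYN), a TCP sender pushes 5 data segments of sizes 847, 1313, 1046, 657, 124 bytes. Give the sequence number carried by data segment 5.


The SYN occupies sequence number ISN = 81037, so the first data byte is ISN + 1 = 81038.
SEQ of data segment i = (ISN + 1) + sum of payload sizes of segments 1..i-1.
Segment 1: SEQ = 81038, payload = 847 bytes
Segment 2: SEQ = 81885, payload = 1313 bytes
Segment 3: SEQ = 83198, payload = 1046 bytes
Segment 4: SEQ = 84244, payload = 657 bytes
Segment 5: SEQ = 84901, payload = 124 bytes
SEQ of segment 5 = 81038 + 847 + 1313 + 1046 + 657 = 84901

84901


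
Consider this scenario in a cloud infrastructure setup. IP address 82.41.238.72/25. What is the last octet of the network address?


Given: IP = 82.41.238.72, prefix = /25
Subnet mask = 255.255.255.128
Last octet of IP: 72
Last octet of mask: 128
Network last octet = 72 AND 128 = 0

0


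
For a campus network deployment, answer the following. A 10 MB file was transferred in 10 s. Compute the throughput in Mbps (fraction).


Given: file = 10 MB, time = 10 s
File in Mb = 10 * 8 = 80 Mb
Throughput = 80 / 10 Mbps
Throughput = 8 Mbps

8


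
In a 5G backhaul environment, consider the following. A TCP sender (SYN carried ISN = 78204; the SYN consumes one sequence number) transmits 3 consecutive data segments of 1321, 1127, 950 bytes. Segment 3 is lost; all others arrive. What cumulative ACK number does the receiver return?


SYN uses sequence number 78204; first data byte = ISN + 1 = 78205.
Segment 1: SEQ = 78205, len = 1321 B, covers [78205, 79525]
Segment 2: SEQ = 79526, len = 1127 B, covers [79526, 80652]
Segment 3: SEQ = 80653, len = 950 B, covers [80653, 81602] [LOST]
In-order data received: bytes [78205, 80652] (segments 1..2).
Segment 3 missing -> gap begins at byte 80653.
Cumulative ACK = next expected in-order byte = 78205 + 1321 + 1127 = 80653

80653


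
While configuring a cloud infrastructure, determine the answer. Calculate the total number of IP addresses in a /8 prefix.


Given: CIDR prefix /8
Host bits = 32 - 8 = 24
Total addresses = 2^24 = 16777216

16777216


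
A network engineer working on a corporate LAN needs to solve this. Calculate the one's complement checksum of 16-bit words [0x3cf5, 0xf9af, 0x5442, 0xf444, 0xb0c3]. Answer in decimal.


Given words: [0x3cf5, 0xf9af, 0x5442, 0xf444, 0xb0c3]
Step 1: Sum all words
Raw sum = 15605 + 63919 + 21570 + 62532 + 45251 = 208877
Step 2: Fold carry: (12269 + 3) = 12272
One's complement = ~12272 & 0xFFFF = 53263

53263


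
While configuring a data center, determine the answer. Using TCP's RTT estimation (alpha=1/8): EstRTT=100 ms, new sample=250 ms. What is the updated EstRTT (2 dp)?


Given: EstRTT = 100 ms, SampleRTT = 250 ms, alpha = 1/8
New EstRTT = (1 - alpha) * EstRTT + alpha * SampleRTT
(7/8) * 100 = 87.5
(1/8) * 250 = 31.25
New EstRTT = 87.5 + 31.25 = 118.75 ms -> 118.75 ms (2 dp)

118.75


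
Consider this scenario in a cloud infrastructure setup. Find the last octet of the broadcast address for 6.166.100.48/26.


Given: IP = 6.166.100.48, prefix = /26
Host bits = 32 - 26 = 6
Network last octet = 48 AND mask = 0
Host part size = 2^6 - 1 = 63
Broadcast last octet = 0 OR 63 = 63

63


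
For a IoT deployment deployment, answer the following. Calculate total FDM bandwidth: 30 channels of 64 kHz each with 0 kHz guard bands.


Given: 30 channels, 64 kHz each, guard = 0 kHz
Channel bandwidth = 30 * 64 = 1920 kHz
Guard bands = 29 gaps * 0 kHz = 0 kHz
Total = 1920 + 0 = 1920 kHz

1920


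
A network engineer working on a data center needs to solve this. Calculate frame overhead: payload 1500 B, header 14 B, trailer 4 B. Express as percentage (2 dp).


Given: payload = 1500 B, header = 14 B, trailer = 4 B
Overhead bytes = header + trailer = 14 + 4 = 18
Total frame = payload + overhead = 1500 + 18 = 1518
Overhead % = 18 / 1518 * 100 = 1.1858% -> 1.19% (2 dp)

1.19


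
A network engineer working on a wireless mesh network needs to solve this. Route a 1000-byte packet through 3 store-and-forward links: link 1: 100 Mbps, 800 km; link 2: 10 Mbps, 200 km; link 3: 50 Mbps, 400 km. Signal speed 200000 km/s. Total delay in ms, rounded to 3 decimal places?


Packet = 1000 bytes = 8000 bits. Store-and-forward: sum (t_trans + t_prop) per link.
Link 1: t_trans = 8000/(100*10^6) s = 0.0800 ms; t_prop = 800/200000 s = 4.0000 ms; subtotal = 4.0800 ms
Link 2: t_trans = 8000/(10*10^6) s = 0.8000 ms; t_prop = 200/200000 s = 1.0000 ms; subtotal = 1.8000 ms
Link 3: t_trans = 8000/(50*10^6) s = 0.1600 ms; t_prop = 400/200000 s = 2.0000 ms; subtotal = 2.1600 ms
End-to-end = 4.0800 + 1.8000 + 2.1600 = 8.0400 ms -> 8.040 ms (3 dp)

8.040


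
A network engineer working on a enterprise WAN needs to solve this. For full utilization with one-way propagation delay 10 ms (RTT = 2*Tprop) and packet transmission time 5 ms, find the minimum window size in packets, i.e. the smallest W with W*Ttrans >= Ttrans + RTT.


Given: Ttrans = 5 ms, RTT = 20 ms (= 2 * Tprop, Tprop = 10 ms)
Time until first ACK returns = Ttrans + RTT = 5 + 20 = 25 ms
Need W * Ttrans >= Ttrans + RTT  ->  W >= (Ttrans + RTT) / Ttrans
(Ttrans + RTT) / Ttrans = 25 / 5 = 5
W_min = ceil(5) = 5

5


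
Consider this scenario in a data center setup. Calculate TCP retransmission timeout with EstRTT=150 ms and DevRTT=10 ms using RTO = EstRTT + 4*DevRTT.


Given: EstRTT = 150 ms, DevRTT = 10 ms
Timeout = EstRTT + 4 * DevRTT
4 * DevRTT = 4 * 10 = 40
Timeout = 150 + 40 = 190 ms

190


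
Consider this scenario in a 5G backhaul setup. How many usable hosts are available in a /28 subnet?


Given: subnet mask /28
Host bits = 32 - 28 = 4
Total addresses = 2^4 = 16
Usable hosts = 16 - 2 (network + broadcast) = 14

14


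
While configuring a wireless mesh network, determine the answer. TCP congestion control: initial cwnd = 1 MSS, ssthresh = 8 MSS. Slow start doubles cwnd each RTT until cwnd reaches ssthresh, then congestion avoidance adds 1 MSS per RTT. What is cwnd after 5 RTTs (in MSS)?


RTT 0: cwnd = 1 MSS (initial)
RTT 1: cwnd = 2 MSS (slow start, doubled)
RTT 2: cwnd = 4 MSS (slow start, doubled)
RTT 3: cwnd = 8 MSS (slow start, doubled)
RTT 4: cwnd = 9 MSS (congestion avoidance, +1)
RTT 5: cwnd = 10 MSS (congestion avoidance, +1)

10


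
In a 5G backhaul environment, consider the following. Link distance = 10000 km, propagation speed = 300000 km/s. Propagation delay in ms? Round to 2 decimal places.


Given: distance = 10000 km, speed = 300000 km/s
Delay = distance / speed = 10000 / 300000 seconds
Delay in ms = 10000 * 1000 / 300000
Delay = 33.3333 ms
Rounded to 2 dp = 33.33 ms

33.33


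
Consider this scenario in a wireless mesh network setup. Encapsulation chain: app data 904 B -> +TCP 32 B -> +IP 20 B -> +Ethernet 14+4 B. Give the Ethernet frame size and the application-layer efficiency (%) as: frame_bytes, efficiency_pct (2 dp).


TCP segment = 904 + 32 = 936 B
IP packet = 936 + 20 = 956 B
Ethernet frame = 956 + 14 + 4 = 974 B
Efficiency = app / frame = 904 / 974 = 0.928131 = 92.8131% -> 92.81% (2 dp)

974, 92.81


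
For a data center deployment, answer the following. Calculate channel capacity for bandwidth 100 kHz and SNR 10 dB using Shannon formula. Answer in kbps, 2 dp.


Given: B = 100 kHz, SNR = 10 dB
SNR linear = 10^(10/10) = 10
1 + SNR = 11
log2(11) = 3.4594316186
C = 100 * 1000 * 3.4594316186 = 345943.1619 bps
C = 345.943162 kbps -> 345.94 kbps (2 dp)

345.94


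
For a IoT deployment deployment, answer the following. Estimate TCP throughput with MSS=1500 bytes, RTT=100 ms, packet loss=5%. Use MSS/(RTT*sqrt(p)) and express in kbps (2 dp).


Given: MSS = 1500 bytes, RTT = 100 ms, loss = 5%
RTT in seconds = 100 / 1000 = 0.1
Loss rate = 5% = 0.05
sqrt(loss) = sqrt(0.05) = 0.223606797750
Throughput (bytes/s) = 1500 / (0.1 * 0.223606797750) = 67082.0393
Throughput (kbps) = 67082.0393 * 8 / 1000 = 536.656315 -> 536.66 kbps (2 dp)

536.66


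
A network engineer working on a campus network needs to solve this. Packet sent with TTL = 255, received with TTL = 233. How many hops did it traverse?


Given: initial TTL = 255, received TTL = 233
Hops = initial TTL - received TTL
Hops = 255 - 233 = 22

22


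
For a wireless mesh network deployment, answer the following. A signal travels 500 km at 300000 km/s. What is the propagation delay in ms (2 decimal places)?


Given: distance = 500 km, speed = 300000 km/s
Delay = distance / speed = 500 / 300000 seconds
Delay in ms = 500 * 1000 / 300000
Delay = 1.6667 ms
Rounded to 2 dp = 1.67 ms

1.67


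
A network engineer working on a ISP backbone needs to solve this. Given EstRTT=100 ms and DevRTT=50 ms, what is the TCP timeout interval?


Given: EstRTT = 100 ms, DevRTT = 50 ms
Timeout = EstRTT + 4 * DevRTT
4 * DevRTT = 4 * 50 = 200
Timeout = 100 + 200 = 300 ms

300


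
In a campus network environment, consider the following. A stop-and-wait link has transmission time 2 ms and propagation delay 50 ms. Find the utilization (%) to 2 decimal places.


Given: Ttrans = 2 ms, Tprop = 50 ms
RTT = 2 * Tprop = 2 * 50 = 100 ms
U = Ttrans / (Ttrans + RTT)
U = 2 / (2 + 100)
U = 2 / 102 = 0.019608
U% = 1.96%

1.96


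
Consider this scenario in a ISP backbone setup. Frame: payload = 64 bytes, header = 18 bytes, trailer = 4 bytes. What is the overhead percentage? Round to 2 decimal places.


Given: payload = 64 B, header = 18 B, trailer = 4 B
Overhead bytes = header + trailer = 18 + 4 = 22
Total frame = payload + overhead = 64 + 22 = 86
Overhead % = 22 / 86 * 100 = 25.5814% -> 25.58% (2 dp)

25.58


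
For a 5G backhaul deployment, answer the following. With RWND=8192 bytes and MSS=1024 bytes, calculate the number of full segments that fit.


Given: RWND = 8192 bytes, MSS = 1024 bytes
Full segments = floor(RWND / MSS)
Full segments = floor(8192 / 1024)
Full segments = floor(8.0) = 8

8


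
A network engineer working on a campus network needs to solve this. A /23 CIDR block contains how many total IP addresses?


Given: CIDR prefix /23
Host bits = 32 - 23 = 9
Total addresses = 2^9 = 512

512


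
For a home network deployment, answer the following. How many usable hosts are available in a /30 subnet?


Given: subnet mask /30
Host bits = 32 - 30 = 2
Total addresses = 2^2 = 4
Usable hosts = 4 - 2 (network + broadcast) = 2

2


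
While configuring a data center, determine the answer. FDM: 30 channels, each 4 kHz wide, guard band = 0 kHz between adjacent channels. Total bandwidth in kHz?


Given: 30 channels, 4 kHz each, guard = 0 kHz
Channel bandwidth = 30 * 4 = 120 kHz
Guard bands = 29 gaps * 0 kHz = 0 kHz
Total = 120 + 0 = 120 kHz

120


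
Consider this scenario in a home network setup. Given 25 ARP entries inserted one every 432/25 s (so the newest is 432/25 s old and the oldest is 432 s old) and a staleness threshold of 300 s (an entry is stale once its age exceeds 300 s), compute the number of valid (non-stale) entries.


Ages are k * 432/25 s for k = 1..25 (spacing = 17.2800 s).
Entry k is valid iff k * 432/25 <= 300 iff k <= 25 * 300 / 432 = 17.3611
n_valid = floor(17.3611) = 17
(n_stale = 25 - 17 = 8)

17


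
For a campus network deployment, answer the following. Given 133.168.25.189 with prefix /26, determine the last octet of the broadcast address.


Given: IP = 133.168.25.189, prefix = /26
Host bits = 32 - 26 = 6
Network last octet = 189 AND mask = 128
Host part size = 2^6 - 1 = 63
Broadcast last octet = 128 OR 63 = 191

191


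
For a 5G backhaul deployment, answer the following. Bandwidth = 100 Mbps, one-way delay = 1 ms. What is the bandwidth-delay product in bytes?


Given: bandwidth = 100 Mbps, delay = 1 ms
BDP in bits = 100 * 10^6 * 1 / 1000
BDP in bits = 100000
BDP in bytes = 100000 / 8 = 12500

12500


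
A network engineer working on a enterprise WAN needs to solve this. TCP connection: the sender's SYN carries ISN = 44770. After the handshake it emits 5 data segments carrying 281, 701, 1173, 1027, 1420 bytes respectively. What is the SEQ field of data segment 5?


The SYN occupies sequence number ISN = 44770, so the first data byte is ISN + 1 = 44771.
SEQ of data segment i = (ISN + 1) + sum of payload sizes of segments 1..i-1.
Segment 1: SEQ = 44771, payload = 281 bytes
Segment 2: SEQ = 45052, payload = 701 bytes
Segment 3: SEQ = 45753, payload = 1173 bytes
Segment 4: SEQ = 46926, payload = 1027 bytes
Segment 5: SEQ = 47953, payload = 1420 bytes
SEQ of segment 5 = 44771 + 281 + 701 + 1173 + 1027 = 47953

47953


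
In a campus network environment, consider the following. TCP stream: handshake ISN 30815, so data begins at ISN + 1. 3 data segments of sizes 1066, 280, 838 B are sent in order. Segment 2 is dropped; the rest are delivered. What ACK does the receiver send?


SYN uses sequence number 30815; first data byte = ISN + 1 = 30816.
Segment 1: SEQ = 30816, len = 1066 B, covers [30816, 31881]
Segment 2: SEQ = 31882, len = 280 B, covers [31882, 32161] [LOST]
Segment 3: SEQ = 32162, len = 838 B, covers [32162, 32999]
In-order data received: bytes [30816, 31881] (segments 1..1).
Segment 2 missing -> gap begins at byte 31882; later segments buffered out of order.
Cumulative ACK = next expected in-order byte = 30816 + 1066 = 31882

31882


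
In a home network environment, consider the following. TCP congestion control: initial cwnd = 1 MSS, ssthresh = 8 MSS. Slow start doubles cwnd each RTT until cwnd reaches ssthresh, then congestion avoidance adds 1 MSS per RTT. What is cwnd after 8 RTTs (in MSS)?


RTT 0: cwnd = 1 MSS (initial)
RTT 1: cwnd = 2 MSS (slow start, doubled)
RTT 2: cwnd = 4 MSS (slow start, doubled)
RTT 3: cwnd = 8 MSS (slow start, doubled)
RTT 4: cwnd = 9 MSS (congestion avoidance, +1)
RTT 5: cwnd = 10 MSS (congestion avoidance, +1)
RTT 6: cwnd = 11 MSS (congestion avoidance, +1)
RTT 7: cwnd = 12 MSS (congestion avoidance, +1)
RTT 8: cwnd = 13 MSS (congestion avoidance, +1)

13


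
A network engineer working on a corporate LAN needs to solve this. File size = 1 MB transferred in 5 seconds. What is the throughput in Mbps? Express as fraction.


Given: file = 1 MB, time = 5 s
File in Mb = 1 * 8 = 8 Mb
Throughput = 8 / 5 Mbps
Throughput = 8/5 Mbps

8/5


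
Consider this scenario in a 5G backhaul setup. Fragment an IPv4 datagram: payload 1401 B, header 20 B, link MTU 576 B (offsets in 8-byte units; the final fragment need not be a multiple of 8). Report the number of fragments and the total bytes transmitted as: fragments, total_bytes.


Max data per non-final fragment = floor((MTU - header)/8)*8 = floor((576 - 20)/8)*8 = floor(556/8)*8 = 552 B
Final fragment needs no 8-byte alignment: it can carry up to MTU - header = 556 B
Non-final fragments needed = ceil((payload - 556) / 552) = ceil(845/552) = ceil(1.5308) = 2
Number of fragments = 2 + 1 = 3
Fragment sizes (data): 2 * 552 B + 297 B (last, 297 <= 556 OK)
Total bytes sent = payload + n_frags * header = 1401 + 3*20 = 1401 + 60 = 1461 B

3, 1461


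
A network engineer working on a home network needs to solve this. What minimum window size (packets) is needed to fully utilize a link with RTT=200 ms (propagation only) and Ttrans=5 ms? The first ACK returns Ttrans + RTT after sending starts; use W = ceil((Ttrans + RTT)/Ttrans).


Given: Ttrans = 5 ms, RTT = 200 ms (= 2 * Tprop, Tprop = 100 ms)
Time until first ACK returns = Ttrans + RTT = 5 + 200 = 205 ms
Need W * Ttrans >= Ttrans + RTT  ->  W >= (Ttrans + RTT) / Ttrans
(Ttrans + RTT) / Ttrans = 205 / 5 = 41
W_min = ceil(41) = 41

41


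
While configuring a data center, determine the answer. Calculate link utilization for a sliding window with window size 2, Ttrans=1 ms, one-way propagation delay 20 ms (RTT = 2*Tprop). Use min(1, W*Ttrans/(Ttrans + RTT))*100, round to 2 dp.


Given: W = 2, Ttrans = 1 ms, RTT = 40 ms (= 2 * Tprop, Tprop = 20 ms)
Cycle time = Ttrans + RTT = 1 + 40 = 41 ms (first packet sent until its ACK returns)
W * Ttrans = 2 * 1 = 2 ms of sending per cycle
W * Ttrans / (Ttrans + RTT) = 2 / 41 = 0.048780
U = min(1, 0.048780) = 0.048780
U% = 4.88%

4.88


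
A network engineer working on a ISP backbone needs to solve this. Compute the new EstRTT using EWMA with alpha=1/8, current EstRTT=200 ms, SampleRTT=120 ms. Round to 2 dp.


Given: EstRTT = 200 ms, SampleRTT = 120 ms, alpha = 1/8
New EstRTT = (1 - alpha) * EstRTT + alpha * SampleRTT
(7/8) * 200 = 175
(1/8) * 120 = 15
New EstRTT = 175 + 15 = 190 ms -> 190.00 ms (2 dp)

190.00


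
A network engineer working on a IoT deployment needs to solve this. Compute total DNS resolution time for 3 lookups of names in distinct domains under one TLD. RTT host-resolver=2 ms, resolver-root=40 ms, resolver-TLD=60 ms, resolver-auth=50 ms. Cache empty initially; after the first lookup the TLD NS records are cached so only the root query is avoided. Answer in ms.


Lookup 1 (cold cache): local + root + TLD + auth = 2 + 40 + 60 + 50 = 152 ms
Lookups 2..3 (TLD NS cached -> skip root; new domain -> still ask TLD and auth): local + TLD + auth = 2 + 60 + 50 = 112 ms each
Remaining 2 lookups: 2 * 112 = 224 ms
Total = 152 + 224 = 376 ms

376


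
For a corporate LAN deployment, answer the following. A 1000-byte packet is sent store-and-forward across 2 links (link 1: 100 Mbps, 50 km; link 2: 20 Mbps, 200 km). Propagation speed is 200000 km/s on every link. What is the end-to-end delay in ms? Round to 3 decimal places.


Packet = 1000 bytes = 8000 bits. Store-and-forward: sum (t_trans + t_prop) per link.
Link 1: t_trans = 8000/(100*10^6) s = 0.0800 ms; t_prop = 50/200000 s = 0.2500 ms; subtotal = 0.3300 ms
Link 2: t_trans = 8000/(20*10^6) s = 0.4000 ms; t_prop = 200/200000 s = 1.0000 ms; subtotal = 1.4000 ms
End-to-end = 0.3300 + 1.4000 = 1.7300 ms -> 1.730 ms (3 dp)

1.730


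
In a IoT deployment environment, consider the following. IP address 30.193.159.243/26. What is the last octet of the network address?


Given: IP = 30.193.159.243, prefix = /26
Subnet mask = 255.255.255.192
Last octet of IP: 243
Last octet of mask: 192
Network last octet = 243 AND 192 = 192

192


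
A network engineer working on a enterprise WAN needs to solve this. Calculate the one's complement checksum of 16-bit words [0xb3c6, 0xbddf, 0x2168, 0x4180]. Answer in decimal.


Given words: [0xb3c6, 0xbddf, 0x2168, 0x4180]
Step 1: Sum all words
Raw sum = 46022 + 48607 + 8552 + 16768 = 119949
Step 2: Fold carry: (54413 + 1) = 54414
One's complement = ~54414 & 0xFFFF = 11121

11121


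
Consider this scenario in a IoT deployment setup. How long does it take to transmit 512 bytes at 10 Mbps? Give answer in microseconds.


Given: packet = 512 bytes, bandwidth = 10 Mbps
Packet in bits = 512 * 8 = 4096 bits
Bandwidth = 10 * 10^6 = 10000000 bps
Time = 4096 / 10000000 seconds
Time in us = 4096 * 10^6 / 10000000 = 409.6

409.6


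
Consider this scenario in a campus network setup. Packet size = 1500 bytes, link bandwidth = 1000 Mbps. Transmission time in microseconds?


Given: packet = 1500 bytes, bandwidth = 1000 Mbps
Packet in bits = 1500 * 8 = 12000 bits
Bandwidth = 1000 * 10^6 = 1000000000 bps
Time = 12000 / 1000000000 seconds
Time in us = 12000 * 10^6 / 1000000000 = 12

12


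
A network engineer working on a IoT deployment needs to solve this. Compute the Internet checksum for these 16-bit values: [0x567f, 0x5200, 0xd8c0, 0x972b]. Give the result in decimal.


Given words: [0x567f, 0x5200, 0xd8c0, 0x972b]
Step 1: Sum all words
Raw sum = 22143 + 20992 + 55488 + 38699 = 137322
Step 2: Fold carry: (6250 + 2) = 6252
One's complement = ~6252 & 0xFFFF = 59283

59283


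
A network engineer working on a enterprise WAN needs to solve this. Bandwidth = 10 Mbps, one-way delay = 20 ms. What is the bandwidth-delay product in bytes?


Given: bandwidth = 10 Mbps, delay = 20 ms
BDP in bits = 10 * 10^6 * 20 / 1000
BDP in bits = 200000
BDP in bytes = 200000 / 8 = 25000

25000


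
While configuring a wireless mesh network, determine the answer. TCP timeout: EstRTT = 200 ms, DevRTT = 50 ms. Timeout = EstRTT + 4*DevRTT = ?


Given: EstRTT = 200 ms, DevRTT = 50 ms
Timeout = EstRTT + 4 * DevRTT
4 * DevRTT = 4 * 50 = 200
Timeout = 200 + 200 = 400 ms

400


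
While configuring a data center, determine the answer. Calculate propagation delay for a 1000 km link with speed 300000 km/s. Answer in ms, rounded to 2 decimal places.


Given: distance = 1000 km, speed = 300000 km/s
Delay = distance / speed = 1000 / 300000 seconds
Delay in ms = 1000 * 1000 / 300000
Delay = 3.3333 ms
Rounded to 2 dp = 3.33 ms

3.33


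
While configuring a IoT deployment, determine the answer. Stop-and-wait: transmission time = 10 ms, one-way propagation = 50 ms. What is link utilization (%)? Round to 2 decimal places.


Given: Ttrans = 10 ms, Tprop = 50 ms
RTT = 2 * Tprop = 2 * 50 = 100 ms
U = Ttrans / (Ttrans + RTT)
U = 10 / (10 + 100)
U = 10 / 110 = 0.090909
U% = 9.09%

9.09


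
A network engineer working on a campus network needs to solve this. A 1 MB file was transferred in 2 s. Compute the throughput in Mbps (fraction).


Given: file = 1 MB, time = 2 s
File in Mb = 1 * 8 = 8 Mb
Throughput = 8 / 2 Mbps
Throughput = 4 Mbps

4


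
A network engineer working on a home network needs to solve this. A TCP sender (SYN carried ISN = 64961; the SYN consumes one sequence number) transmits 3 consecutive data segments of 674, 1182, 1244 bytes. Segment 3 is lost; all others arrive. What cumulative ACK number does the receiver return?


SYN uses sequence number 64961; first data byte = ISN + 1 = 64962.
Segment 1: SEQ = 64962, len = 674 B, covers [64962, 65635]
Segment 2: SEQ = 65636, len = 1182 B, covers [65636, 66817]
Segment 3: SEQ = 66818, len = 1244 B, covers [66818, 68061] [LOST]
In-order data received: bytes [64962, 66817] (segments 1..2).
Segment 3 missing -> gap begins at byte 66818.
Cumulative ACK = next expected in-order byte = 64962 + 674 + 1182 = 66818

66818
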